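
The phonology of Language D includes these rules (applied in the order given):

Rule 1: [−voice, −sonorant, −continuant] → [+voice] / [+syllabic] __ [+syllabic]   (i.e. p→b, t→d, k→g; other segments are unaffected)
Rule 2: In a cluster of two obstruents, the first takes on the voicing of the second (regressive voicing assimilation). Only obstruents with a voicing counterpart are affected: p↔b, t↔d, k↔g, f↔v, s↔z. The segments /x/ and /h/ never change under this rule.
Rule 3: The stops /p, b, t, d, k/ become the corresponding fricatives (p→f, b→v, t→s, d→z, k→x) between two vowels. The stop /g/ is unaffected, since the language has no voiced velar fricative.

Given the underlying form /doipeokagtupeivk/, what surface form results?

Rule 1 (intervocalic voicing): /p/ is a voiceless stop between vowels /i/ and /e/, so it voices to [b]. /k/ is a voiceless stop between vowels /o/ and /a/, so it voices to [g]. /p/ is a voiceless stop between vowels /u/ and /e/, so it voices to [b]. /doipeokagtupeivk/ → doibeogagtubeivk.
Rule 2 (regressive voicing assimilation): /g/ precedes the voiceless obstruent /t/, so it devoices to [k] by assimilation. /v/ precedes the voiceless obstruent /k/, so it devoices to [f] by assimilation. /doibeogagtubeivk/ → doibeogaktubeifk.
Rule 3 (intervocalic spirantization): /b/ is a stop between vowels /i/ and /e/, so it spirantizes to the fricative [v]. /b/ is a stop between vowels /u/ and /e/, so it spirantizes to the fricative [v]. /doibeogaktubeifk/ → doiveogaktuveifk.

doiveogaktuveifk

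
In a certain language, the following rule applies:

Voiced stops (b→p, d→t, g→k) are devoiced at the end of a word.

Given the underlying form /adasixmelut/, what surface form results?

No segment of /adasixmelut/ meets the structural description of the rule, so the form surfaces unchanged.

adasixmelut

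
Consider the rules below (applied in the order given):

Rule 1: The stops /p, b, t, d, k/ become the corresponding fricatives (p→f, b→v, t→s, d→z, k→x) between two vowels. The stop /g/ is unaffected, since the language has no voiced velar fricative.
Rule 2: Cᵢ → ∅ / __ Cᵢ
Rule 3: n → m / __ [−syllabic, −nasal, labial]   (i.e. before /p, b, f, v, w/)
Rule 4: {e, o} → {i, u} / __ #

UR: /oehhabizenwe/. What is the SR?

oehavizemwi

Rule 1 (intervocalic spirantization): /b/ is a stop between vowels /a/ and /i/, so it spirantizes to the fricative [v]. /oehhabizenwe/ → oehhavizenwe.
Rule 2 (degemination): /hh/ is a geminate; the first /h/ deletes. /oehhavizenwe/ → oehavizenwe.
Rule 3 (nasal place assimilation): /n/ precedes the labial consonant /w/, so it assimilates in place to [m]. /oehavizenwe/ → oehavizemwe.
Rule 4 (final vowel raising): /e/ is a mid vowel in word-final position, so it raises to [i]. /oehavizemwe/ → oehavizemwi.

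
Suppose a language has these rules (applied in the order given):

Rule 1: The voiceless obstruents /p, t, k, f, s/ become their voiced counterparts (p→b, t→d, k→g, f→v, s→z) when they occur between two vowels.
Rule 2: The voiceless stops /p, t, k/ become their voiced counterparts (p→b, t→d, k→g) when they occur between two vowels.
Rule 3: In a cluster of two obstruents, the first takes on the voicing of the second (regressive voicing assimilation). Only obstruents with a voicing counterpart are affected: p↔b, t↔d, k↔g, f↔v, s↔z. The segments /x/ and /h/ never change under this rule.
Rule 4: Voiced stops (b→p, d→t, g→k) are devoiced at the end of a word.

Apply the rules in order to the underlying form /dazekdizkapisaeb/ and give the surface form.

dazegdiskabizaep

Rule 1 (intervocalic voicing): /p/ is a voiceless obstruent between vowels /a/ and /i/, so it voices to [b]. /s/ is a voiceless obstruent between vowels /i/ and /a/, so it voices to [z]. /dazekdizkapisaeb/ → dazekdizkabizaeb.
Rule 2 (intervocalic voicing): no segment meets the environment; /dazekdizkabizaeb/ is unchanged.
Rule 3 (regressive voicing assimilation): /k/ precedes the voiced obstruent /d/, so it voices to [g] by assimilation. /z/ precedes the voiceless obstruent /k/, so it devoices to [s] by assimilation. /dazekdizkabizaeb/ → dazegdiskabizaeb.
Rule 4 (final devoicing): /b/ is a voiced stop in word-final position, so it devoices to [p]. /dazegdiskabizaeb/ → dazegdiskabizaep.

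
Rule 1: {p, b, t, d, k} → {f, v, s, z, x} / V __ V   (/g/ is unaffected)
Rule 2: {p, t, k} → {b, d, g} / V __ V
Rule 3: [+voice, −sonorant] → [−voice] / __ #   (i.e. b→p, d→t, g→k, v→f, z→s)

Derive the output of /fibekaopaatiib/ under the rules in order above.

Rule 1 (intervocalic spirantization): /b/ is a stop between vowels /i/ and /e/, so it spirantizes to the fricative [v]. /k/ is a stop between vowels /e/ and /a/, so it spirantizes to the fricative [x]. /p/ is a stop between vowels /o/ and /a/, so it spirantizes to the fricative [f]. /t/ is a stop between vowels /a/ and /i/, so it spirantizes to the fricative [s]. /fibekaopaatiib/ → fivexaofaasiib.
Rule 2 (intervocalic voicing): no segment meets the environment; /fivexaofaasiib/ is unchanged.
Rule 3 (final devoicing): /b/ is a voiced obstruent in word-final position, so it devoices to [p]. /fivexaofaasiib/ → fivexaofaasiip.

fivexaofaasiip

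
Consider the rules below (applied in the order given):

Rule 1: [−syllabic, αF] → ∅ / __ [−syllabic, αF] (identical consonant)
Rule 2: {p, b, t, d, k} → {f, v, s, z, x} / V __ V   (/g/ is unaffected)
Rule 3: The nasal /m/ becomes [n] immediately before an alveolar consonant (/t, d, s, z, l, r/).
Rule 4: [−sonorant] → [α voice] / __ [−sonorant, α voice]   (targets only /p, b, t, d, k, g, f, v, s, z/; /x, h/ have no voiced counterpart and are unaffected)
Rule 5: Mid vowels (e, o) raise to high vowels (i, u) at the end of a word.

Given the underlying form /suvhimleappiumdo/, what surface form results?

sufhinleafiundu

Rule 1 (degemination): /pp/ is a geminate; the first /p/ deletes. /suvhimleappiumdo/ → suvhimleapiumdo.
Rule 2 (intervocalic spirantization): /p/ is a stop between vowels /a/ and /i/, so it spirantizes to the fricative [f]. /suvhimleapiumdo/ → suvhimleafiumdo.
Rule 3 (nasal place assimilation): /m/ precedes the alveolar consonant /l/, so it assimilates in place to [n]. /m/ precedes the alveolar consonant /d/, so it assimilates in place to [n]. /suvhimleafiumdo/ → suvhinleafiundo.
Rule 4 (regressive voicing assimilation): /v/ precedes the voiceless obstruent /h/, so it devoices to [f] by assimilation. /suvhinleafiundo/ → sufhinleafiundo.
Rule 5 (final vowel raising): /o/ is a mid vowel in word-final position, so it raises to [u]. /sufhinleafiundo/ → sufhinleafiundu.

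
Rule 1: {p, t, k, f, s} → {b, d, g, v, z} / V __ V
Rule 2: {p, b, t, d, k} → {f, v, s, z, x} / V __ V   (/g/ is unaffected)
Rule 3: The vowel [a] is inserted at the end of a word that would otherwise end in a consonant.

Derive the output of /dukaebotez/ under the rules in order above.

Rule 1 (intervocalic voicing): /k/ is a voiceless obstruent between vowels /u/ and /a/, so it voices to [g]. /t/ is a voiceless obstruent between vowels /o/ and /e/, so it voices to [d]. /dukaebotez/ → dugaebodez.
Rule 2 (intervocalic spirantization): /b/ is a stop between vowels /e/ and /o/, so it spirantizes to the fricative [v]. /d/ is a stop between vowels /o/ and /e/, so it spirantizes to the fricative [z]. /dugaebodez/ → dugaevozez.
Rule 3 (final a-epenthesis): the form ends in the consonant /z/, so [a] is inserted word-finally. /dugaevozez/ → dugaevozeza.

dugaevozeza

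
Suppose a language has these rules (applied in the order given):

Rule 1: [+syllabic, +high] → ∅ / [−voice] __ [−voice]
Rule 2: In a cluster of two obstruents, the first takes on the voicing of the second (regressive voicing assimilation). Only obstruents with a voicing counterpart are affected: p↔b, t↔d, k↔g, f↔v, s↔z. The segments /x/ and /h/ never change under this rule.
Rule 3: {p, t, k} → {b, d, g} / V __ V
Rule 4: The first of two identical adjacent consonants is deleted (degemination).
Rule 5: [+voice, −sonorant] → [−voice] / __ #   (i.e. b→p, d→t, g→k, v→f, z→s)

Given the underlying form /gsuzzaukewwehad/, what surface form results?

ksuzaugewehat

Rule 1 (high vowel syncope): no segment meets the environment; /gsuzzaukewwehad/ is unchanged.
Rule 2 (regressive voicing assimilation): /g/ precedes the voiceless obstruent /s/, so it devoices to [k] by assimilation. /gsuzzaukewwehad/ → ksuzzaukewwehad.
Rule 3 (intervocalic voicing): /k/ is a voiceless stop between vowels /u/ and /e/, so it voices to [g]. /ksuzzaukewwehad/ → ksuzzaugewwehad.
Rule 4 (degemination): /zz/ is a geminate; the first /z/ deletes. /ww/ is a geminate; the first /w/ deletes. /ksuzzaugewwehad/ → ksuzaugewehad.
Rule 5 (final devoicing): /d/ is a voiced obstruent in word-final position, so it devoices to [t]. /ksuzaugewehad/ → ksuzaugewehat.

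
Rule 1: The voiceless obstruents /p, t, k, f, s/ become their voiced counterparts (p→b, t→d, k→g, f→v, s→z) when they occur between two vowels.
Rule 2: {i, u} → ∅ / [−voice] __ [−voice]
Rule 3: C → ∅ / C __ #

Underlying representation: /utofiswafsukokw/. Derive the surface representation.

Rule 1 (intervocalic voicing): /t/ is a voiceless obstruent between vowels /u/ and /o/, so it voices to [d]. /f/ is a voiceless obstruent between vowels /o/ and /i/, so it voices to [v]. /k/ is a voiceless obstruent between vowels /u/ and /o/, so it voices to [g]. /utofiswafsukokw/ → udoviswafsugokw.
Rule 2 (high vowel syncope): no segment meets the environment; /udoviswafsugokw/ is unchanged.
Rule 3 (final cluster simplification): /w/ is the second consonant of a word-final cluster /kw/, so it deletes. /udoviswafsugokw/ → udoviswafsugok.

udoviswafsugok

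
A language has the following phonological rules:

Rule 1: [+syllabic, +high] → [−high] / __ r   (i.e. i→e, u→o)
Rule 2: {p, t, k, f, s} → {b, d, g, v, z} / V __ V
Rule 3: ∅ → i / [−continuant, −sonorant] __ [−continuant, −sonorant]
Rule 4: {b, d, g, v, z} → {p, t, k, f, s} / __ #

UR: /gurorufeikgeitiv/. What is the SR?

Rule 1 (pre-rhotic lowering): /u/ is a high vowel immediately before /r/, so it lowers to [o]. /gurorufeikgeitiv/ → gororufeikgeitiv.
Rule 2 (intervocalic voicing): /f/ is a voiceless obstruent between vowels /u/ and /e/, so it voices to [v]. /t/ is a voiceless obstruent between vowels /i/ and /i/, so it voices to [d]. /gororufeikgeitiv/ → gororuveikgeidiv.
Rule 3 (stop-cluster i-epenthesis): /k/ and /g/ form a stop–stop cluster, so [i] is inserted between them. /gororuveikgeidiv/ → gororuveikigeidiv.
Rule 4 (final devoicing): /v/ is a voiced obstruent in word-final position, so it devoices to [f]. /gororuveikigeidiv/ → gororuveikigeidif.

gororuveikigeidif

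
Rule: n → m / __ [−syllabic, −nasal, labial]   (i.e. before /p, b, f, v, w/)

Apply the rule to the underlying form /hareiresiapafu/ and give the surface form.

hareiresiapafu

No segment of /hareiresiapafu/ meets the structural description of the rule, so the form surfaces unchanged.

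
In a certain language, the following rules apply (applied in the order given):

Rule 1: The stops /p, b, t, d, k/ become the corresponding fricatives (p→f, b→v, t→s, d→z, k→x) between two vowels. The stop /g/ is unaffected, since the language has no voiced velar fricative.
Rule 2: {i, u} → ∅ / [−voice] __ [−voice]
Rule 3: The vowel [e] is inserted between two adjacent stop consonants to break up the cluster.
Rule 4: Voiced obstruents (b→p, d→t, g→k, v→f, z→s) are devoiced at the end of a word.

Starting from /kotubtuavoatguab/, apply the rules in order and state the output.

kosubetuavoateguap

Rule 1 (intervocalic spirantization): /t/ is a stop between vowels /o/ and /u/, so it spirantizes to the fricative [s]. /kotubtuavoatguab/ → kosubtuavoatguab.
Rule 2 (high vowel syncope): no segment meets the environment; /kosubtuavoatguab/ is unchanged.
Rule 3 (stop-cluster e-epenthesis): /b/ and /t/ form a stop–stop cluster, so [e] is inserted between them. /t/ and /g/ form a stop–stop cluster, so [e] is inserted between them. /kosubtuavoatguab/ → kosubetuavoateguab.
Rule 4 (final devoicing): /b/ is a voiced obstruent in word-final position, so it devoices to [p]. /kosubetuavoateguab/ → kosubetuavoateguap.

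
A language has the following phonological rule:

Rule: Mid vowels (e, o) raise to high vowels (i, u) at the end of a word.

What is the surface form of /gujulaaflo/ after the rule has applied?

/o/ is a mid vowel in word-final position, so it raises to [u].
Surface form: [gujulaaflu].

gujulaaflu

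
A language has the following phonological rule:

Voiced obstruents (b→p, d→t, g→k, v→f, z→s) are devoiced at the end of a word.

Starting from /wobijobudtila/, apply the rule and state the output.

wobijobudtila

No segment of /wobijobudtila/ meets the structural description of the rule, so the form surfaces unchanged.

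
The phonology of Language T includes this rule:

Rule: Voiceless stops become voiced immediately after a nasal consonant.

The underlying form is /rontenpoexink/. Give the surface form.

/t/ is a voiceless stop immediately after the nasal /n/, so it voices to [d].
/p/ is a voiceless stop immediately after the nasal /n/, so it voices to [b].
/k/ is a voiceless stop immediately after the nasal /n/, so it voices to [g].
Surface form: [rondenboexing].

rondenboexing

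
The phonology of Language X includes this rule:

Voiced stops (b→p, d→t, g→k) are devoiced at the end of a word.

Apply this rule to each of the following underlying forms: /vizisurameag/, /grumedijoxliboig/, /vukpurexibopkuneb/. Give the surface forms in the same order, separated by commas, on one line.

/vizisurameag/: /g/ is a voiced stop in word-final position, so it devoices to [k]. → [vizisurameak].
/grumedijoxliboig/: /g/ is a voiced stop in word-final position, so it devoices to [k]. → [grumedijoxliboik].
/vukpurexibopkuneb/: /b/ is a voiced stop in word-final position, so it devoices to [p]. → [vukpurexibopkunep].

vizisurameak, grumedijoxliboik, vukpurexibopkunep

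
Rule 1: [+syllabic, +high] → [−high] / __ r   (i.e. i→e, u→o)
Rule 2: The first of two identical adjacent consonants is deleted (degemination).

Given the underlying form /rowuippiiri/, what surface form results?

rowuipieri

Rule 1 (pre-rhotic lowering): /i/ is a high vowel immediately before /r/, so it lowers to [e]. /rowuippiiri/ → rowuippieri.
Rule 2 (degemination): /pp/ is a geminate; the first /p/ deletes. /rowuippieri/ → rowuipieri.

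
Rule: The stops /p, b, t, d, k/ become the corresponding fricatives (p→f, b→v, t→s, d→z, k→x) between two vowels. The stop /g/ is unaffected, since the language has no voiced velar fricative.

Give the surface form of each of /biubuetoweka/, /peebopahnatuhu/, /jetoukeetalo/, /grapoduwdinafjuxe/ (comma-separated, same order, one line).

biuvuesowexa, peevofahnasuhu, jesouxeesalo, grafozuwdinafjuxe

/biubuetoweka/: /b/ is a stop between vowels /u/ and /u/, so it spirantizes to the fricative [v]. /t/ is a stop between vowels /e/ and /o/, so it spirantizes to the fricative [s]. /k/ is a stop between vowels /e/ and /a/, so it spirantizes to the fricative [x]. → [biuvuesowexa].
/peebopahnatuhu/: /b/ is a stop between vowels /e/ and /o/, so it spirantizes to the fricative [v]. /p/ is a stop between vowels /o/ and /a/, so it spirantizes to the fricative [f]. /t/ is a stop between vowels /a/ and /u/, so it spirantizes to the fricative [s]. → [peevofahnasuhu].
/jetoukeetalo/: /t/ is a stop between vowels /e/ and /o/, so it spirantizes to the fricative [s]. /k/ is a stop between vowels /u/ and /e/, so it spirantizes to the fricative [x]. /t/ is a stop between vowels /e/ and /a/, so it spirantizes to the fricative [s]. → [jesouxeesalo].
/grapoduwdinafjuxe/: /p/ is a stop between vowels /a/ and /o/, so it spirantizes to the fricative [f]. /d/ is a stop between vowels /o/ and /u/, so it spirantizes to the fricative [z]. → [grafozuwdinafjuxe].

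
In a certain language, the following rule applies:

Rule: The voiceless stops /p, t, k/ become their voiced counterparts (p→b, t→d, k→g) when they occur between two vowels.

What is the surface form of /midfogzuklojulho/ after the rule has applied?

No segment of /midfogzuklojulho/ meets the structural description of the rule, so the form surfaces unchanged.

midfogzuklojulho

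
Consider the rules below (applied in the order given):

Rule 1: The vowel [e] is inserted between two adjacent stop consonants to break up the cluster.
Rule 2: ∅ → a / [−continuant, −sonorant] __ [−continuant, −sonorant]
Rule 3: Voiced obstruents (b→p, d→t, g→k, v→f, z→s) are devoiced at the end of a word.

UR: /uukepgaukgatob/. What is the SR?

uukepegaukegatop

Rule 1 (stop-cluster e-epenthesis): /p/ and /g/ form a stop–stop cluster, so [e] is inserted between them. /k/ and /g/ form a stop–stop cluster, so [e] is inserted between them. /uukepgaukgatob/ → uukepegaukegatob.
Rule 2 (stop-cluster a-epenthesis): no segment meets the environment; /uukepegaukegatob/ is unchanged.
Rule 3 (final devoicing): /b/ is a voiced obstruent in word-final position, so it devoices to [p]. /uukepegaukegatob/ → uukepegaukegatop.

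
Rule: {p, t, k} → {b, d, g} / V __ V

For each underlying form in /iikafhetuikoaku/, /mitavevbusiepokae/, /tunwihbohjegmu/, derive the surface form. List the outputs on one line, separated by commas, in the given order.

/iikafhetuikoaku/: /k/ is a voiceless stop between vowels /i/ and /a/, so it voices to [g]. /t/ is a voiceless stop between vowels /e/ and /u/, so it voices to [d]. /k/ is a voiceless stop between vowels /i/ and /o/, so it voices to [g]. /k/ is a voiceless stop between vowels /a/ and /u/, so it voices to [g]. → [iigafheduigoagu].
/mitavevbusiepokae/: /t/ is a voiceless stop between vowels /i/ and /a/, so it voices to [d]. /p/ is a voiceless stop between vowels /e/ and /o/, so it voices to [b]. /k/ is a voiceless stop between vowels /o/ and /a/, so it voices to [g]. → [midavevbusiebogae].
/tunwihbohjegmu/: the rule's environment is not met; surfaces unchanged as [tunwihbohjegmu].

iigafheduigoagu, midavevbusiebogae, tunwihbohjegmu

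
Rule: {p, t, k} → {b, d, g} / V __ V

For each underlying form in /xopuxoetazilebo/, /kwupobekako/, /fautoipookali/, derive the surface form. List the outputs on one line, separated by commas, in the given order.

/xopuxoetazilebo/: /p/ is a voiceless stop between vowels /o/ and /u/, so it voices to [b]. /t/ is a voiceless stop between vowels /e/ and /a/, so it voices to [d]. → [xobuxoedazilebo].
/kwupobekako/: /p/ is a voiceless stop between vowels /u/ and /o/, so it voices to [b]. /k/ is a voiceless stop between vowels /e/ and /a/, so it voices to [g]. /k/ is a voiceless stop between vowels /a/ and /o/, so it voices to [g]. → [kwubobegago].
/fautoipookali/: /t/ is a voiceless stop between vowels /u/ and /o/, so it voices to [d]. /p/ is a voiceless stop between vowels /i/ and /o/, so it voices to [b]. /k/ is a voiceless stop between vowels /o/ and /a/, so it voices to [g]. → [faudoiboogali].

xobuxoedazilebo, kwubobegago, faudoiboogali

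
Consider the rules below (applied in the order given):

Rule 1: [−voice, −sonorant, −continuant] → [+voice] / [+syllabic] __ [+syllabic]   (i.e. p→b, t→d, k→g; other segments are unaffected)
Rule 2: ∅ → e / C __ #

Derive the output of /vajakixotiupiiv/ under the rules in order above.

Rule 1 (intervocalic voicing): /k/ is a voiceless stop between vowels /a/ and /i/, so it voices to [g]. /t/ is a voiceless stop between vowels /o/ and /i/, so it voices to [d]. /p/ is a voiceless stop between vowels /u/ and /i/, so it voices to [b]. /vajakixotiupiiv/ → vajagixodiubiiv.
Rule 2 (final e-epenthesis): the form ends in the consonant /v/, so [e] is inserted word-finally. /vajagixodiubiiv/ → vajagixodiubiive.

vajagixodiubiive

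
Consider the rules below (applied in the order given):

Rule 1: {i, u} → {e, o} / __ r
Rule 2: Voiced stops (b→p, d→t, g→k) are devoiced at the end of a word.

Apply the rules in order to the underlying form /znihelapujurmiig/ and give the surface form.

znihelapujormiik

Rule 1 (pre-rhotic lowering): /u/ is a high vowel immediately before /r/, so it lowers to [o]. /znihelapujurmiig/ → znihelapujormiig.
Rule 2 (final devoicing): /g/ is a voiced stop in word-final position, so it devoices to [k]. /znihelapujormiig/ → znihelapujormiik.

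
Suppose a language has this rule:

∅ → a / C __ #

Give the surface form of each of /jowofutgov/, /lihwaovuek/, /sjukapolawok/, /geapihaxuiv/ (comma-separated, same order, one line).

jowofutgova, lihwaovueka, sjukapolawoka, geapihaxuiva

/jowofutgov/: the form ends in the consonant /v/, so [a] is inserted word-finally. → [jowofutgova].
/lihwaovuek/: the form ends in the consonant /k/, so [a] is inserted word-finally. → [lihwaovueka].
/sjukapolawok/: the form ends in the consonant /k/, so [a] is inserted word-finally. → [sjukapolawoka].
/geapihaxuiv/: the form ends in the consonant /v/, so [a] is inserted word-finally. → [geapihaxuiva].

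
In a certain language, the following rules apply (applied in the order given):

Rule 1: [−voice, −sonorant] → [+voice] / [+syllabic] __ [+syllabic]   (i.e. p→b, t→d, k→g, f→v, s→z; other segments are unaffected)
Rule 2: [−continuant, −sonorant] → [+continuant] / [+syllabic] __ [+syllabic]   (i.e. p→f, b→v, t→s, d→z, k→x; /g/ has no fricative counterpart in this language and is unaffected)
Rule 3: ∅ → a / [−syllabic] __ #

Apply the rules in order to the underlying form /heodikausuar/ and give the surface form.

heozigauzuara

Rule 1 (intervocalic voicing): /k/ is a voiceless obstruent between vowels /i/ and /a/, so it voices to [g]. /s/ is a voiceless obstruent between vowels /u/ and /u/, so it voices to [z]. /heodikausuar/ → heodigauzuar.
Rule 2 (intervocalic spirantization): /d/ is a stop between vowels /o/ and /i/, so it spirantizes to the fricative [z]. /heodigauzuar/ → heozigauzuar.
Rule 3 (final a-epenthesis): the form ends in the consonant /r/, so [a] is inserted word-finally. /heozigauzuar/ → heozigauzuara.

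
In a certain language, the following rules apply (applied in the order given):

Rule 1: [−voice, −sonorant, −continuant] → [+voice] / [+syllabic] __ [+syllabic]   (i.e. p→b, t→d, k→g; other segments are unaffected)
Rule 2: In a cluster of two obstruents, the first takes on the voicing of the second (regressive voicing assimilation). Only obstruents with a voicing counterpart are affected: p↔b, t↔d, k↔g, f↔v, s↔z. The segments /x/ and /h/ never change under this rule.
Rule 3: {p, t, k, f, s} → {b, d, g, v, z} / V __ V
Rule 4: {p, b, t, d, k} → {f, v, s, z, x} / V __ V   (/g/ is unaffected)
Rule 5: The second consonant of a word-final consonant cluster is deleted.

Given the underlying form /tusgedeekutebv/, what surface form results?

tuzgezeeguzeb

Rule 1 (intervocalic voicing): /k/ is a voiceless stop between vowels /e/ and /u/, so it voices to [g]. /t/ is a voiceless stop between vowels /u/ and /e/, so it voices to [d]. /tusgedeekutebv/ → tusgedeegudebv.
Rule 2 (regressive voicing assimilation): /s/ precedes the voiced obstruent /g/, so it voices to [z] by assimilation. /tusgedeegudebv/ → tuzgedeegudebv.
Rule 3 (intervocalic voicing): no segment meets the environment; /tuzgedeegudebv/ is unchanged.
Rule 4 (intervocalic spirantization): /d/ is a stop between vowels /e/ and /e/, so it spirantizes to the fricative [z]. /d/ is a stop between vowels /u/ and /e/, so it spirantizes to the fricative [z]. /tuzgedeegudebv/ → tuzgezeeguzebv.
Rule 5 (final cluster simplification): /v/ is the second consonant of a word-final cluster /bv/, so it deletes. /tuzgezeeguzebv/ → tuzgezeeguzeb.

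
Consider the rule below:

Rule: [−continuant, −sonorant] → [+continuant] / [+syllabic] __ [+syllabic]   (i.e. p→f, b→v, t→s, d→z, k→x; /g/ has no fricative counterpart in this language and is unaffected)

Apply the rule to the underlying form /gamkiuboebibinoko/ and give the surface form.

gamkiuvoevivinoxo

/b/ is a stop between vowels /u/ and /o/, so it spirantizes to the fricative [v].
/b/ is a stop between vowels /e/ and /i/, so it spirantizes to the fricative [v].
/b/ is a stop between vowels /i/ and /i/, so it spirantizes to the fricative [v].
/k/ is a stop between vowels /o/ and /o/, so it spirantizes to the fricative [x].
Surface form: [gamkiuvoevivinoxo].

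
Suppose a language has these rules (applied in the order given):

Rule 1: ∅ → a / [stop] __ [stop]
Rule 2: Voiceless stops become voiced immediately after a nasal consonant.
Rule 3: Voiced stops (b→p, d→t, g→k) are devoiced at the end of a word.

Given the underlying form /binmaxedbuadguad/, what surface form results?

Rule 1 (stop-cluster a-epenthesis): /d/ and /b/ form a stop–stop cluster, so [a] is inserted between them. /d/ and /g/ form a stop–stop cluster, so [a] is inserted between them. /binmaxedbuadguad/ → binmaxedabuadaguad.
Rule 2 (post-nasal voicing): no segment meets the environment; /binmaxedabuadaguad/ is unchanged.
Rule 3 (final devoicing): /d/ is a voiced stop in word-final position, so it devoices to [t]. /binmaxedabuadaguad/ → binmaxedabuadaguat.

binmaxedabuadaguat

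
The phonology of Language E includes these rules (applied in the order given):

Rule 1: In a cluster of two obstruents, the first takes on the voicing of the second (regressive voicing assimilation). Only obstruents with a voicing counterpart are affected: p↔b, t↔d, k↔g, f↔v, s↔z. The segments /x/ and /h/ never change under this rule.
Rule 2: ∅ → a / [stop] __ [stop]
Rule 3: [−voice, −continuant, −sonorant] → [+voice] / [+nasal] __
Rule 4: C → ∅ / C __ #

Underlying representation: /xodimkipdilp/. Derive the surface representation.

xodimgibadil

Rule 1 (regressive voicing assimilation): /p/ precedes the voiced obstruent /d/, so it voices to [b] by assimilation. /xodimkipdilp/ → xodimkibdilp.
Rule 2 (stop-cluster a-epenthesis): /b/ and /d/ form a stop–stop cluster, so [a] is inserted between them. /xodimkibdilp/ → xodimkibadilp.
Rule 3 (post-nasal voicing): /k/ is a voiceless stop immediately after the nasal /m/, so it voices to [g]. /xodimkibadilp/ → xodimgibadilp.
Rule 4 (final cluster simplification): /p/ is the second consonant of a word-final cluster /lp/, so it deletes. /xodimgibadilp/ → xodimgibadil.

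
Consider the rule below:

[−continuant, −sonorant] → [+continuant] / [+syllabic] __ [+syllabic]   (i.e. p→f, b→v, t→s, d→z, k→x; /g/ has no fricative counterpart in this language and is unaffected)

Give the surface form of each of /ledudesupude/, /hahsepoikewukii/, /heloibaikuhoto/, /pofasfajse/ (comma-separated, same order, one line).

lezuzesufuze, hahsefoixewuxii, heloivaixuhoso, pofasfajse

/ledudesupude/: /d/ is a stop between vowels /e/ and /u/, so it spirantizes to the fricative [z]. /d/ is a stop between vowels /u/ and /e/, so it spirantizes to the fricative [z]. /p/ is a stop between vowels /u/ and /u/, so it spirantizes to the fricative [f]. /d/ is a stop between vowels /u/ and /e/, so it spirantizes to the fricative [z]. → [lezuzesufuze].
/hahsepoikewukii/: /p/ is a stop between vowels /e/ and /o/, so it spirantizes to the fricative [f]. /k/ is a stop between vowels /i/ and /e/, so it spirantizes to the fricative [x]. /k/ is a stop between vowels /u/ and /i/, so it spirantizes to the fricative [x]. → [hahsefoixewuxii].
/heloibaikuhoto/: /b/ is a stop between vowels /i/ and /a/, so it spirantizes to the fricative [v]. /k/ is a stop between vowels /i/ and /u/, so it spirantizes to the fricative [x]. /t/ is a stop between vowels /o/ and /o/, so it spirantizes to the fricative [s]. → [heloivaixuhoso].
/pofasfajse/: the rule's environment is not met; surfaces unchanged as [pofasfajse].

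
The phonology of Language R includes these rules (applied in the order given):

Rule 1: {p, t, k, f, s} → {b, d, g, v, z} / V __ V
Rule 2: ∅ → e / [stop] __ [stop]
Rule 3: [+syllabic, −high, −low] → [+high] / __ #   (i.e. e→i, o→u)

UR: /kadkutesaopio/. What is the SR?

kadekudezaobiu

Rule 1 (intervocalic voicing): /t/ is a voiceless obstruent between vowels /u/ and /e/, so it voices to [d]. /s/ is a voiceless obstruent between vowels /e/ and /a/, so it voices to [z]. /p/ is a voiceless obstruent between vowels /o/ and /i/, so it voices to [b]. /kadkutesaopio/ → kadkudezaobio.
Rule 2 (stop-cluster e-epenthesis): /d/ and /k/ form a stop–stop cluster, so [e] is inserted between them. /kadkudezaobio/ → kadekudezaobio.
Rule 3 (final vowel raising): /o/ is a mid vowel in word-final position, so it raises to [u]. /kadekudezaobio/ → kadekudezaobiu.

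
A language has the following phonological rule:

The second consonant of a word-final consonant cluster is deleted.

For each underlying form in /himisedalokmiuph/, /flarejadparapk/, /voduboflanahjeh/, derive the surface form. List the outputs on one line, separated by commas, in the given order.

/himisedalokmiuph/: /h/ is the second consonant of a word-final cluster /ph/, so it deletes. → [himisedalokmiup].
/flarejadparapk/: /k/ is the second consonant of a word-final cluster /pk/, so it deletes. → [flarejadparap].
/voduboflanahjeh/: the rule's environment is not met; surfaces unchanged as [voduboflanahjeh].

himisedalokmiup, flarejadparap, voduboflanahjeh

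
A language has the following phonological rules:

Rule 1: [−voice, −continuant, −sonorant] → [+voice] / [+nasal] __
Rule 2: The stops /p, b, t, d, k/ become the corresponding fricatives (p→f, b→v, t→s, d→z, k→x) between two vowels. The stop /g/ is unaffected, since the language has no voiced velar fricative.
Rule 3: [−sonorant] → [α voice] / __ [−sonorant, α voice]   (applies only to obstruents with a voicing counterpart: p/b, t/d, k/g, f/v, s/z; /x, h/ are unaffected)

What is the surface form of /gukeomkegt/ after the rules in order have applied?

guxeomgekt

Rule 1 (post-nasal voicing): /k/ is a voiceless stop immediately after the nasal /m/, so it voices to [g]. /gukeomkegt/ → gukeomgegt.
Rule 2 (intervocalic spirantization): /k/ is a stop between vowels /u/ and /e/, so it spirantizes to the fricative [x]. /gukeomgegt/ → guxeomgegt.
Rule 3 (regressive voicing assimilation): /g/ precedes the voiceless obstruent /t/, so it devoices to [k] by assimilation. /guxeomgegt/ → guxeomgekt.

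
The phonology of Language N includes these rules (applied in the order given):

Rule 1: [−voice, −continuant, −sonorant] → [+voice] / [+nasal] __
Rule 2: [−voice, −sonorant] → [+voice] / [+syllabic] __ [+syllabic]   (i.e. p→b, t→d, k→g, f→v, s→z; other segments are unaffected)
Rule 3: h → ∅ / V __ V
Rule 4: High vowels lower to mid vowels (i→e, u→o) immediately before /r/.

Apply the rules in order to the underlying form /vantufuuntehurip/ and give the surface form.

Rule 1 (post-nasal voicing): /t/ is a voiceless stop immediately after the nasal /n/, so it voices to [d]. /t/ is a voiceless stop immediately after the nasal /n/, so it voices to [d]. /vantufuuntehurip/ → vandufuundehurip.
Rule 2 (intervocalic voicing): /f/ is a voiceless obstruent between vowels /u/ and /u/, so it voices to [v]. /vandufuundehurip/ → vanduvuundehurip.
Rule 3 (intervocalic h-deletion): /h/ occurs between vowels /e/ and /u/, so it deletes. /vanduvuundehurip/ → vanduvuundeurip.
Rule 4 (pre-rhotic lowering): /u/ is a high vowel immediately before /r/, so it lowers to [o]. /vanduvuundeurip/ → vanduvuundeorip.

vanduvuundeorip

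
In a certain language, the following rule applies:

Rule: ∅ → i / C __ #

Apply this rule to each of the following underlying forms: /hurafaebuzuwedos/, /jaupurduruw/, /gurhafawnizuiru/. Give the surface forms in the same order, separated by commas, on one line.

hurafaebuzuwedosi, jaupurduruwi, gurhafawnizuiru

/hurafaebuzuwedos/: the form ends in the consonant /s/, so [i] is inserted word-finally. → [hurafaebuzuwedosi].
/jaupurduruw/: the form ends in the consonant /w/, so [i] is inserted word-finally. → [jaupurduruwi].
/gurhafawnizuiru/: the rule's environment is not met; surfaces unchanged as [gurhafawnizuiru].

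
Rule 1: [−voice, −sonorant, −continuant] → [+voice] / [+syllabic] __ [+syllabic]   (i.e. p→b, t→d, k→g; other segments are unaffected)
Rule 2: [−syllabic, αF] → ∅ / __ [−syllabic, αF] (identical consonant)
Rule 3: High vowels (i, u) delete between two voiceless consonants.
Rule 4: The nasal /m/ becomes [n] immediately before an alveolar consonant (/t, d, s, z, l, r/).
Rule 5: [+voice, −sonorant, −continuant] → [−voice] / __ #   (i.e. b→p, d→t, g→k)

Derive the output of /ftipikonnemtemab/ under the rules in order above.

Rule 1 (intervocalic voicing): /p/ is a voiceless stop between vowels /i/ and /i/, so it voices to [b]. /k/ is a voiceless stop between vowels /i/ and /o/, so it voices to [g]. /ftipikonnemtemab/ → ftibigonnemtemab.
Rule 2 (degemination): /nn/ is a geminate; the first /n/ deletes. /ftibigonnemtemab/ → ftibigonemtemab.
Rule 3 (high vowel syncope): no segment meets the environment; /ftibigonemtemab/ is unchanged.
Rule 4 (nasal place assimilation): /m/ precedes the alveolar consonant /t/, so it assimilates in place to [n]. /ftibigonemtemab/ → ftibigonentemab.
Rule 5 (final devoicing): /b/ is a voiced stop in word-final position, so it devoices to [p]. /ftibigonentemab/ → ftibigonentemap.

ftibigonentemap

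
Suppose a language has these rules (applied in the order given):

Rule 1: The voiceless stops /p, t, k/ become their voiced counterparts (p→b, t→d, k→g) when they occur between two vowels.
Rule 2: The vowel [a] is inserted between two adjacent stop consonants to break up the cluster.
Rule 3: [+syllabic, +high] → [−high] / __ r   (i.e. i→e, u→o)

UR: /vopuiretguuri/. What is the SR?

Rule 1 (intervocalic voicing): /p/ is a voiceless stop between vowels /o/ and /u/, so it voices to [b]. /vopuiretguuri/ → vobuiretguuri.
Rule 2 (stop-cluster a-epenthesis): /t/ and /g/ form a stop–stop cluster, so [a] is inserted between them. /vobuiretguuri/ → vobuiretaguuri.
Rule 3 (pre-rhotic lowering): /i/ is a high vowel immediately before /r/, so it lowers to [e]. /u/ is a high vowel immediately before /r/, so it lowers to [o]. /vobuiretaguuri/ → vobueretaguori.

vobueretaguori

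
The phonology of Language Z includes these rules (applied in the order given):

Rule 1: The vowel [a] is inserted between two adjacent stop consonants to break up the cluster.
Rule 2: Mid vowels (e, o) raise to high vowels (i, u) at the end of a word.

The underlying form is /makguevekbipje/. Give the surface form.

makaguevekabipji

Rule 1 (stop-cluster a-epenthesis): /k/ and /g/ form a stop–stop cluster, so [a] is inserted between them. /k/ and /b/ form a stop–stop cluster, so [a] is inserted between them. /makguevekbipje/ → makaguevekabipje.
Rule 2 (final vowel raising): /e/ is a mid vowel in word-final position, so it raises to [i]. /makaguevekabipje/ → makaguevekabipji.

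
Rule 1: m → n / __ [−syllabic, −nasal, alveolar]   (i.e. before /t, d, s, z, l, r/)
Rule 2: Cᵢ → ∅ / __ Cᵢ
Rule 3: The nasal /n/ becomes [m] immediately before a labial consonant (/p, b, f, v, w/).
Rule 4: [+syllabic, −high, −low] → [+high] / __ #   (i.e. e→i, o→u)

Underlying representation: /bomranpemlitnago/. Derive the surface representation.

bonrampenlitnagu

Rule 1 (nasal place assimilation): /m/ precedes the alveolar consonant /r/, so it assimilates in place to [n]. /m/ precedes the alveolar consonant /l/, so it assimilates in place to [n]. /bomranpemlitnago/ → bonranpenlitnago.
Rule 2 (degemination): no segment meets the environment; /bonranpenlitnago/ is unchanged.
Rule 3 (nasal place assimilation): /n/ precedes the labial consonant /p/, so it assimilates in place to [m]. /bonranpenlitnago/ → bonrampenlitnago.
Rule 4 (final vowel raising): /o/ is a mid vowel in word-final position, so it raises to [u]. /bonrampenlitnago/ → bonrampenlitnagu.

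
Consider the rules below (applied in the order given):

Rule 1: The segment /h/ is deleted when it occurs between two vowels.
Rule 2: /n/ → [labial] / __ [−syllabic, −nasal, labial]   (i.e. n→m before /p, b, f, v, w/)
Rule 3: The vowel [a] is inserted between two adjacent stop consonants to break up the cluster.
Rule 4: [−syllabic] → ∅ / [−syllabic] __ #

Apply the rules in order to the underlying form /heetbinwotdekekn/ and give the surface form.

heetabimwotadekek

Rule 1 (intervocalic h-deletion): no segment meets the environment; /heetbinwotdekekn/ is unchanged.
Rule 2 (nasal place assimilation): /n/ precedes the labial consonant /w/, so it assimilates in place to [m]. /heetbinwotdekekn/ → heetbimwotdekekn.
Rule 3 (stop-cluster a-epenthesis): /t/ and /b/ form a stop–stop cluster, so [a] is inserted between them. /t/ and /d/ form a stop–stop cluster, so [a] is inserted between them. /heetbimwotdekekn/ → heetabimwotadekekn.
Rule 4 (final cluster simplification): /n/ is the second consonant of a word-final cluster /kn/, so it deletes. /heetabimwotadekekn/ → heetabimwotadekek.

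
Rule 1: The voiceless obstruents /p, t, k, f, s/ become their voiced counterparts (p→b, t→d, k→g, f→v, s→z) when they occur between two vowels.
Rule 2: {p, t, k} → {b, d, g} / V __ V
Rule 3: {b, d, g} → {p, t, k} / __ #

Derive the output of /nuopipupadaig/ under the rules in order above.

nuobibubadaik

Rule 1 (intervocalic voicing): /p/ is a voiceless obstruent between vowels /o/ and /i/, so it voices to [b]. /p/ is a voiceless obstruent between vowels /i/ and /u/, so it voices to [b]. /p/ is a voiceless obstruent between vowels /u/ and /a/, so it voices to [b]. /nuopipupadaig/ → nuobibubadaig.
Rule 2 (intervocalic voicing): no segment meets the environment; /nuobibubadaig/ is unchanged.
Rule 3 (final devoicing): /g/ is a voiced stop in word-final position, so it devoices to [k]. /nuobibubadaig/ → nuobibubadaik.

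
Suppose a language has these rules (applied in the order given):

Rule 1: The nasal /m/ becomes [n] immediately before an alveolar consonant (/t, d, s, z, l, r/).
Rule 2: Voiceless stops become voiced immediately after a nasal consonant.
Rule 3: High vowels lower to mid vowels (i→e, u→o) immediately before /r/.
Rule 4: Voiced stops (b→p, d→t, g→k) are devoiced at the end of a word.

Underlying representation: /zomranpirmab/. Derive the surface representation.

Rule 1 (nasal place assimilation): /m/ precedes the alveolar consonant /r/, so it assimilates in place to [n]. /zomranpirmab/ → zonranpirmab.
Rule 2 (post-nasal voicing): /p/ is a voiceless stop immediately after the nasal /n/, so it voices to [b]. /zonranpirmab/ → zonranbirmab.
Rule 3 (pre-rhotic lowering): /i/ is a high vowel immediately before /r/, so it lowers to [e]. /zonranbirmab/ → zonranbermab.
Rule 4 (final devoicing): /b/ is a voiced stop in word-final position, so it devoices to [p]. /zonranbermab/ → zonranbermap.

zonranbermap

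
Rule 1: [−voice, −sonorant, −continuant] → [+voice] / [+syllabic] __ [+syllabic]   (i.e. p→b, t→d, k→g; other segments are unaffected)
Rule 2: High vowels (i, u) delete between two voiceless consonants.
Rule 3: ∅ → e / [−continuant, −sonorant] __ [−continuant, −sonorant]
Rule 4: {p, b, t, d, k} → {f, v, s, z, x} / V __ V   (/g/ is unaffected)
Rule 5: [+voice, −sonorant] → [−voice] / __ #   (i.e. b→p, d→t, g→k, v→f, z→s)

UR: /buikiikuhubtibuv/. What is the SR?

buigiiguhuvesivuf

Rule 1 (intervocalic voicing): /k/ is a voiceless stop between vowels /i/ and /i/, so it voices to [g]. /k/ is a voiceless stop between vowels /i/ and /u/, so it voices to [g]. /buikiikuhubtibuv/ → buigiiguhubtibuv.
Rule 2 (high vowel syncope): no segment meets the environment; /buigiiguhubtibuv/ is unchanged.
Rule 3 (stop-cluster e-epenthesis): /b/ and /t/ form a stop–stop cluster, so [e] is inserted between them. /buigiiguhubtibuv/ → buigiiguhubetibuv.
Rule 4 (intervocalic spirantization): /b/ is a stop between vowels /u/ and /e/, so it spirantizes to the fricative [v]. /t/ is a stop between vowels /e/ and /i/, so it spirantizes to the fricative [s]. /b/ is a stop between vowels /i/ and /u/, so it spirantizes to the fricative [v]. /buigiiguhubetibuv/ → buigiiguhuvesivuv.
Rule 5 (final devoicing): /v/ is a voiced obstruent in word-final position, so it devoices to [f]. /buigiiguhuvesivuv/ → buigiiguhuvesivuf.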